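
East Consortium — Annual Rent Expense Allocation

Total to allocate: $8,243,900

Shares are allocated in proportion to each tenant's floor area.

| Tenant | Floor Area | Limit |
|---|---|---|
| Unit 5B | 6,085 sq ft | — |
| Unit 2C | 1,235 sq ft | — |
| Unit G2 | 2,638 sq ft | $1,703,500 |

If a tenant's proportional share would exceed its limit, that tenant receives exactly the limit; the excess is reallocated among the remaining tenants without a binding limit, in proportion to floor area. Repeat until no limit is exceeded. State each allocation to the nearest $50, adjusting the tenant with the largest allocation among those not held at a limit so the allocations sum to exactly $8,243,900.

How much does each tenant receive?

Unit 5B: $5,436,950 | Unit 2C: $1,103,450 | Unit G2: $1,703,500

Floor area total: 9,958.
Proportional shares (ignoring caps): Unit 5B 5,037,570.95; Unit 2C 1,022,415.80; Unit G2 2,183,913.26.
Cap binds for Unit G2 ($1,703,500); remaining pool $6,540,400 reallocated over remaining floor area 7,320.
Shares after redistribution: Unit 5B 5,436,930.87 → $5,436,950; Unit 2C 1,103,469.13 → $1,103,450.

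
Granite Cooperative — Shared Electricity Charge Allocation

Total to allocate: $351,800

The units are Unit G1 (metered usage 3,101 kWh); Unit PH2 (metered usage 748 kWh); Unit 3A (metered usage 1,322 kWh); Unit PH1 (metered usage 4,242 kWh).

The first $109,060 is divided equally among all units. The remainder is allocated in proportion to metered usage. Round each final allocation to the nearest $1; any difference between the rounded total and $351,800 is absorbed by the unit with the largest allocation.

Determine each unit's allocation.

Unit G1: $107,233; Unit PH2: $46,554; Unit 3A: $61,356; Unit PH1: $136,657

First tranche $109,060 split equally: $27,265 each.
Remainder $242,740 by metered usage (total 9,413): Unit G1 79,967.78 → $79,968; Unit PH2 19,289.23 → $19,289; Unit 3A 34,091.39 → $34,091; Unit PH1 109,391.59 → $109,392.
Totals: Unit G1 $27,265 + $79,968 = $107,233; Unit PH2 $27,265 + $19,289 = $46,554; Unit 3A $27,265 + $34,091 = $61,356; Unit PH1 $27,265 + $109,392 = $136,657.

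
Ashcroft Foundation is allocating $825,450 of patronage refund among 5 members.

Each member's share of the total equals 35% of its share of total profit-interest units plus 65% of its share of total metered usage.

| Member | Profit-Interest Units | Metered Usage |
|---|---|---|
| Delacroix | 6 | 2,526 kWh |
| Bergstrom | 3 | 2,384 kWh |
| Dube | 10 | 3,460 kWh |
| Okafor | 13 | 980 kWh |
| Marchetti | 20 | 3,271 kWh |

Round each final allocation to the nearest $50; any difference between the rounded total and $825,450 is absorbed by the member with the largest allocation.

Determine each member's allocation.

Delacroix: $140,700; Bergstrom: $118,000; Dube: $202,650; Okafor: $113,900; Marchetti: $250,200

Totals — profit-interest units 52, metered usage 12,621.
Composite weights (35% profit-interest units + 65% metered usage): Delacroix 0.1705; Bergstrom 0.1430; Dube 0.2455; Okafor 0.1380; Marchetti 0.3031.
Unrounded shares: Delacroix 140,720.50; Bergstrom 118,016.07; Dube 202,650.26; Okafor 113,888.52; Marchetti 250,174.64.
After rounding ($50): Delacroix $140,700; Bergstrom $118,000; Dube $202,650; Okafor $113,900; Marchetti $250,150. Sum = $825,400.
Difference $825,450 − $825,400 = +$50 applied to largest allocation (Marchetti): Marchetti becomes $250,200.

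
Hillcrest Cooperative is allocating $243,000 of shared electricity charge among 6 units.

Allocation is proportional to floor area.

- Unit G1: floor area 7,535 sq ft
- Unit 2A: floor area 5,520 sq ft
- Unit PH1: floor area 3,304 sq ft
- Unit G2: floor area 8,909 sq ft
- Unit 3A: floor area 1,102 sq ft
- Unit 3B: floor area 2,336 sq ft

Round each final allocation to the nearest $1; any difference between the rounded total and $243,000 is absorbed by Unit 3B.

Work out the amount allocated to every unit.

Total floor area = 28,706.
Pro-rata amounts: Unit G1 7,535/28,706 × $243,000 = 63,784.75; Unit 2A 5,520/28,706 × $243,000 = 46,727.51; Unit PH1 3,304/28,706 × $243,000 = 27,968.79; Unit G2 8,909/28,706 × $243,000 = 75,415.84; Unit 3A 1,102/28,706 × $243,000 = 9,328.57; Unit 3B 2,336/28,706 × $243,000 = 19,774.54.
After rounding ($1): Unit G1 $63,785; Unit 2A $46,728; Unit PH1 $27,969; Unit G2 $75,416; Unit 3A $9,329; Unit 3B $19,775. Sum = $243,002.
Difference $243,000 − $243,002 = −$2 applied to Unit 3B: Unit 3B becomes $19,773.

Unit G1: $63,785 · Unit 2A: $46,728 · Unit PH1: $27,969 · Unit G2: $75,416 · Unit 3A: $9,329 · Unit 3B: $19,773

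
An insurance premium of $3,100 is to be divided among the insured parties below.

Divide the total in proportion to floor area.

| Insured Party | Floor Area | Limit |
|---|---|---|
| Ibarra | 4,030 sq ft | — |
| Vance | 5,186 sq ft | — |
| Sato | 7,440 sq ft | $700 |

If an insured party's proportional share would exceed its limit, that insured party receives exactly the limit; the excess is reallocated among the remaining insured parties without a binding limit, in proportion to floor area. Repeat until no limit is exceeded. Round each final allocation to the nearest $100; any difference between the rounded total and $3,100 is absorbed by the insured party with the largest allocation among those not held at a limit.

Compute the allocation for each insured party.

Sum of floor area: 16,656.
Proportional shares (ignoring caps): Ibarra 750.06; Vance 965.21; Sato 1,384.73.
Cap binds for Sato ($700); balance $2,400 reallocated over remaining floor area 9,216.
Redistributed shares: Ibarra 1,049.48 → $1,000; Vance 1,350.52 → $1,400.

Ibarra: $1,000 | Vance: $1,400 | Sato: $700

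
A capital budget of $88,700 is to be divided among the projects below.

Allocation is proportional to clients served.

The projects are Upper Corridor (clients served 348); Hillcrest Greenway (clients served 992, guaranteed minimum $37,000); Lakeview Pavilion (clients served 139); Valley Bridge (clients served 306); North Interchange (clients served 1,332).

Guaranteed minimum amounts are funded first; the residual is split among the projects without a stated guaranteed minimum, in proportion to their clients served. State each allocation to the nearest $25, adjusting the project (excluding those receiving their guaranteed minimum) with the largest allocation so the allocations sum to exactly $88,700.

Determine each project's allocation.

Fund the minimums — Hillcrest Greenway $37,000. Remaining pool $51,700.
Remaining pool split over remaining clients served 2,125: Upper Corridor 8,466.64 → $8,475; Lakeview Pavilion 3,381.79 → $3,375; Valley Bridge 7,444.80 → $7,450; North Interchange 32,406.78 → $32,400.

Upper Corridor: $8,475; Hillcrest Greenway: $37,000; Lakeview Pavilion: $3,375; Valley Bridge: $7,450; North Interchange: $32,400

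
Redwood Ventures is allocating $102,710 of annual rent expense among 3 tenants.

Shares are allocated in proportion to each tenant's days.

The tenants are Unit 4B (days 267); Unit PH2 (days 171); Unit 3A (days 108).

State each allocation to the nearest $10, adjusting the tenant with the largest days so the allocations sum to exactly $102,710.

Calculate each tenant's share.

Unit 4B: $50,220 | Unit PH2: $32,170 | Unit 3A: $20,320

Days total: 546.
Pro-rata amounts: Unit 4B 267/546 × $102,710 = 50,226.32; Unit PH2 171/546 × $102,710 = 32,167.42; Unit 3A 108/546 × $102,710 = 20,316.26.
At nearest $10: Unit 4B $50,230; Unit PH2 $32,170; Unit 3A $20,320. Sum = $102,720.
Difference $102,710 − $102,720 = −$10 applied to largest days (Unit 4B): Unit 4B becomes $50,220.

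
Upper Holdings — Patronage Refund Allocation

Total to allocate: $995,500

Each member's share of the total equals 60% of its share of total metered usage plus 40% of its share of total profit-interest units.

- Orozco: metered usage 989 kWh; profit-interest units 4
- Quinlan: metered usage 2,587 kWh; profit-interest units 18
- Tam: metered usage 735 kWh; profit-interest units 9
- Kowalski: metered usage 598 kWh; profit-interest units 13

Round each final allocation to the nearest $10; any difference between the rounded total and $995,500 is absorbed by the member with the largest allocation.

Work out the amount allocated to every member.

Totals — metered usage 4,909, profit-interest units 44.
Composite weights (60% metered usage + 40% profit-interest units): Orozco 0.1572; Quinlan 0.4798; Tam 0.1717; Kowalski 0.1913.
Pro-rata amounts: Orozco 156,536.06; Quinlan 477,671.87; Tam 170,880.74; Kowalski 190,411.34.
After rounding ($10): Orozco $156,540; Quinlan $477,670; Tam $170,880; Kowalski $190,410. Sum = $995,500.
No rounding difference to absorb.

Orozco: $156,540; Quinlan: $477,670; Tam: $170,880; Kowalski: $190,410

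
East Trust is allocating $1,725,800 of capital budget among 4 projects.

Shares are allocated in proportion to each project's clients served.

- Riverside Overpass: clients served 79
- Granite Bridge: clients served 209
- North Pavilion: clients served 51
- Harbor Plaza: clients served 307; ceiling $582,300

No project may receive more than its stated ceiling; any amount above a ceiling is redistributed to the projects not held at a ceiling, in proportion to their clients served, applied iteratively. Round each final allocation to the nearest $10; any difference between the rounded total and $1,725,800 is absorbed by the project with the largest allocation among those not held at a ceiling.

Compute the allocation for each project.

Riverside Overpass: $266,480 · Granite Bridge: $704,990 · North Pavilion: $172,030 · Harbor Plaza: $582,300

Total clients served = 646.
Pro-rata shares before constraints: Riverside Overpass 211,049.85; Granite Bridge 558,347.06; North Pavilion 136,247.37; Harbor Plaza 820,155.73.
Cap binds for Harbor Plaza ($582,300); residual $1,143,500 reallocated over remaining clients served 339.
Shares after redistribution: Riverside Overpass 266,479.35 → $266,480; Granite Bridge 704,989.68 → $704,990; North Pavilion 172,030.97 → $172,030.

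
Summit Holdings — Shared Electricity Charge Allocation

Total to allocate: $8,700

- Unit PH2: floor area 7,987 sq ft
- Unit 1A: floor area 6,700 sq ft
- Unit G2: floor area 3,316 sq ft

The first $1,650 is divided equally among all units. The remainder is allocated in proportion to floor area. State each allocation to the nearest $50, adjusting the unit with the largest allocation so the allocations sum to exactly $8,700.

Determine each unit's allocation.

Equal tier: $1,650 ÷ 3 = $550 apiece.
Remainder $7,050 by floor area (total 18,003): Unit PH2 3,127.72 → $3,150; Unit 1A 2,623.73 → $2,600; Unit G2 1,298.55 → $1,300.
Totals: Unit PH2 $550 + $3,150 = $3,700; Unit 1A $550 + $2,600 = $3,150; Unit G2 $550 + $1,300 = $1,850.

Unit PH2: $3,700 | Unit 1A: $3,150 | Unit G2: $1,850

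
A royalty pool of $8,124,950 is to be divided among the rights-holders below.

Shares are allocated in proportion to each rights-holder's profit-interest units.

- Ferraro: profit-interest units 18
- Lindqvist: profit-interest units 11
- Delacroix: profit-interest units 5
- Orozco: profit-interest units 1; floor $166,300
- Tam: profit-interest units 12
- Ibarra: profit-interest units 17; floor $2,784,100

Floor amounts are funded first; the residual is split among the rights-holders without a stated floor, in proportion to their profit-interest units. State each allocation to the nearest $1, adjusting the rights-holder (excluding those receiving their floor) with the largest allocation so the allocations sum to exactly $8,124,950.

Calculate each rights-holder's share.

Ferraro: $2,024,824; Lindqvist: $1,237,392; Delacroix: $562,451; Orozco: $166,300; Tam: $1,349,883; Ibarra: $2,784,100

Guaranteed amounts: Orozco $166,300; Ibarra $2,784,100. Residual $5,174,550.
Residual split over remaining profit-interest units 46: Ferraro 2,024,823.91 → $2,024,824; Lindqvist 1,237,392.39 → $1,237,392; Delacroix 562,451.09 → $562,451; Tam 1,349,882.61 → $1,349,883.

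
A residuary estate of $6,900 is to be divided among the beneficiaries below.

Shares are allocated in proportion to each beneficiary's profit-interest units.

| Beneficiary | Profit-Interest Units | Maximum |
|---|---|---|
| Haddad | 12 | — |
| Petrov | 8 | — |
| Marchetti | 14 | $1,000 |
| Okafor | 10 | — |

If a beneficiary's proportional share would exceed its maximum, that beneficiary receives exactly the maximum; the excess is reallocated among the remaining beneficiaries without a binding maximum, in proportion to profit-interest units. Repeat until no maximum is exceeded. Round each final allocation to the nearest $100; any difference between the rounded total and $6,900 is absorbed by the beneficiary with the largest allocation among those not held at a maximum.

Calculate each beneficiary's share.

Combined profit-interest units = 44.
Pro-rata shares before constraints: Haddad 1,881.82; Petrov 1,254.55; Marchetti 2,195.45; Okafor 1,568.18.
Cap binds for Marchetti ($1,000); remaining pool $5,900 reallocated over remaining profit-interest units 30.
Remaining shares: Haddad 2,360.00 → $2,400; Petrov 1,573.33 → $1,600; Okafor 1,966.67 → $2,000.
Rounding difference −$100 applied to Haddad → $2,300.

Haddad: $2,300 | Petrov: $1,600 | Marchetti: $1,000 | Okafor: $2,000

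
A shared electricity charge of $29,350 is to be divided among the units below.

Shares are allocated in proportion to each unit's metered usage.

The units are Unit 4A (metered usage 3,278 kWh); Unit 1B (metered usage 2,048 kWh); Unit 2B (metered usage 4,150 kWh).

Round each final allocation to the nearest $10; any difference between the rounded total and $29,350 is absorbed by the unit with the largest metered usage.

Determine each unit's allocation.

Unit 4A: $10,150 | Unit 1B: $6,340 | Unit 2B: $12,860

Total metered usage = 9,476.
Pro-rata amounts: Unit 4A 3,278/9,476 × $29,350 = 10,152.94; Unit 1B 2,048/9,476 × $29,350 = 6,343.27; Unit 2B 4,150/9,476 × $29,350 = 12,853.79.
At nearest $10: Unit 4A $10,150; Unit 1B $6,340; Unit 2B $12,850. Sum = $29,340.
Difference $29,350 − $29,340 = +$10 applied to largest metered usage (Unit 2B): Unit 2B becomes $12,860.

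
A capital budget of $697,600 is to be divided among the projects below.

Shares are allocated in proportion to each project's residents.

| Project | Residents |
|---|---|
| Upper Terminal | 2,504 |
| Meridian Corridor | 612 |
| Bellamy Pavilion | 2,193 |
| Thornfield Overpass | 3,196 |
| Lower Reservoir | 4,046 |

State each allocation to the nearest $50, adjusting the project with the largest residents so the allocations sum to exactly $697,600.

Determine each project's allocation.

Upper Terminal: $139,200 · Meridian Corridor: $34,000 · Bellamy Pavilion: $121,900 · Thornfield Overpass: $177,650 · Lower Reservoir: $224,850

Sum of residents: 2,504 + 612 + 2,193 + 3,196 + 4,046 = 12,551.
Raw shares: Upper Terminal 139,175.40; Meridian Corridor 34,015.71; Bellamy Pavilion 121,889.63; Thornfield Overpass 177,637.61; Lower Reservoir 224,881.65.
After rounding ($50): Upper Terminal $139,200; Meridian Corridor $34,000; Bellamy Pavilion $121,900; Thornfield Overpass $177,650; Lower Reservoir $224,900. Sum = $697,650.
Difference $697,600 − $697,650 = −$50 applied to largest residents (Lower Reservoir): Lower Reservoir becomes $224,850.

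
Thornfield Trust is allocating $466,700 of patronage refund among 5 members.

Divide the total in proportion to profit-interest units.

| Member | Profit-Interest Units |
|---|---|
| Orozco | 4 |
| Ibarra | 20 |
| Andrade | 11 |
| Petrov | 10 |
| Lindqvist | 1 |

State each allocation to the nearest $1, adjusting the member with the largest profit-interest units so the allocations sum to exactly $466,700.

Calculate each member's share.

Orozco: $40,583 · Ibarra: $202,912 · Andrade: $111,602 · Petrov: $101,457 · Lindqvist: $10,146

Sum of profit-interest units: 46.
Raw shares: Orozco 4/46 × $466,700 = 40,582.61; Ibarra 20/46 × $466,700 = 202,913.04; Andrade 11/46 × $466,700 = 111,602.17; Petrov 10/46 × $466,700 = 101,456.52; Lindqvist 1/46 × $466,700 = 10,145.65.
At nearest $1: Orozco $40,583; Ibarra $202,913; Andrade $111,602; Petrov $101,457; Lindqvist $10,146. Sum = $466,701.
Difference $466,700 − $466,701 = −$1 applied to largest profit-interest units (Ibarra): Ibarra becomes $202,912.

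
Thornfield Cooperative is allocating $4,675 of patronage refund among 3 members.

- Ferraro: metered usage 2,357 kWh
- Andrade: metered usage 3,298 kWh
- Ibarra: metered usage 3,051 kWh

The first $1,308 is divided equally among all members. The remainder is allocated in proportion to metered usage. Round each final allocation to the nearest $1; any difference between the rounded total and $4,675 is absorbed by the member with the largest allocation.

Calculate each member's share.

Equal tier: $1,308 ÷ 3 = $436 apiece.
Remainder $3,367 by metered usage (total 8,706): Ferraro 911.56 → $912; Andrade 1,275.48 → $1,275; Ibarra 1,179.96 → $1,180.
Totals: Ferraro $436 + $912 = $1,348; Andrade $436 + $1,275 = $1,711; Ibarra $436 + $1,180 = $1,616.

Ferraro: $1,348; Andrade: $1,711; Ibarra: $1,616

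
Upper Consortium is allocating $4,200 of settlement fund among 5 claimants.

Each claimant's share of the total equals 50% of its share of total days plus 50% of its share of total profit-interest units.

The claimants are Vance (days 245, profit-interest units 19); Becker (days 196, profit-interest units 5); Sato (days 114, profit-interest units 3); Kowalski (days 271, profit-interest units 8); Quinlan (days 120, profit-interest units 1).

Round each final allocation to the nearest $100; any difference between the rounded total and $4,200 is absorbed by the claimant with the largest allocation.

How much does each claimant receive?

Totals — days 946, profit-interest units 36.
Combined weights (50% days + 50% profit-interest units): Vance 0.3934; Becker 0.1730; Sato 0.1019; Kowalski 0.2543; Quinlan 0.0773.
Proportional shares: Vance 1,652.20; Becker 726.76; Sato 428.07; Kowalski 1,068.25; Quinlan 324.72.
At nearest $100: Vance $1,700; Becker $700; Sato $400; Kowalski $1,100; Quinlan $300. Sum = $4,200.
No rounding difference to absorb.

Vance: $1,700 | Becker: $700 | Sato: $400 | Kowalski: $1,100 | Quinlan: $300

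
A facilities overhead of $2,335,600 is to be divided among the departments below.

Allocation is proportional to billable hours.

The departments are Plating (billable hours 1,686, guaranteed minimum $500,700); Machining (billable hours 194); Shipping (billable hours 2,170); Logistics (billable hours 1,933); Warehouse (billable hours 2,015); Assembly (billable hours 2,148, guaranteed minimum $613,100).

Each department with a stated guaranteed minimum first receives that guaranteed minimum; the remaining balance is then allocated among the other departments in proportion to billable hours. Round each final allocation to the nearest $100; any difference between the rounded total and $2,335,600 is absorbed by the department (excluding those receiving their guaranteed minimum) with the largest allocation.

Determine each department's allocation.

Plating: $500,700; Machining: $37,600; Shipping: $420,000; Logistics: $374,200; Warehouse: $390,000; Assembly: $613,100

Minimums first: Plating $500,700; Assembly $613,100. Remaining pool $1,221,800.
Remaining pool split over remaining billable hours 6,312: Machining 37,552.15 → $37,600; Shipping 420,042.14 → $420,000; Logistics 374,166.57 → $374,200; Warehouse 390,039.13 → $390,000.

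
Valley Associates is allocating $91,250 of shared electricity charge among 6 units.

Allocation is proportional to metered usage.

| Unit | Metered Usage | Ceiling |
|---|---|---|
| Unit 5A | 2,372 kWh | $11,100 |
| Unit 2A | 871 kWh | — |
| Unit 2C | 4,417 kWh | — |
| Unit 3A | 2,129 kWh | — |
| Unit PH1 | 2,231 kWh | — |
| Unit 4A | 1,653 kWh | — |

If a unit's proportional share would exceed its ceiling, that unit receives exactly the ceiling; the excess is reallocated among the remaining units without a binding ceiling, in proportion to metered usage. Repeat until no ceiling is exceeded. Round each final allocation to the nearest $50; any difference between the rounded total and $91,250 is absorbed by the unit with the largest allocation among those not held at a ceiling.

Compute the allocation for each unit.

Unit 5A: $11,100 · Unit 2A: $6,200 · Unit 2C: $31,350 · Unit 3A: $15,100 · Unit PH1: $15,800 · Unit 4A: $11,700

Total metered usage = 13,673.
Unconstrained shares: Unit 5A 15,830.10; Unit 2A 5,812.82; Unit 2C 29,477.89; Unit 3A 14,208.39; Unit PH1 14,889.11; Unit 4A 11,031.69.
Cap binds for Unit 5A ($11,100); remaining pool $80,150 reallocated over remaining metered usage 11,301.
Remaining shares: Unit 2A 6,177.39 → $6,200; Unit 2C 31,326.66 → $31,350; Unit 3A 15,099.49 → $15,100; Unit PH1 15,822.91 → $15,800; Unit 4A 11,723.56 → $11,700.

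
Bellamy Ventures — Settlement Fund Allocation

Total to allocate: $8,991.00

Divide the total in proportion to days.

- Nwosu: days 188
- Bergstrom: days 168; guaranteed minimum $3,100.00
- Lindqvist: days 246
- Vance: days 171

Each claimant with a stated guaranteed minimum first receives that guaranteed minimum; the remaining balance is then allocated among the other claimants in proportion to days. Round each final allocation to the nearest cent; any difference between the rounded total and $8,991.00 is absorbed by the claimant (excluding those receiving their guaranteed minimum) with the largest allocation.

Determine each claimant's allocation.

Nwosu: $1,830.59; Bergstrom: $3,100.00; Lindqvist: $2,395.35; Vance: $1,665.06

Guaranteed amounts: Bergstrom $3,100.00. Balance $5,891.00.
Balance split over remaining days 605: Nwosu 1,830.5917 → $1,830.59; Lindqvist 2,395.3488 → $2,395.35; Vance 1,665.0595 → $1,665.06.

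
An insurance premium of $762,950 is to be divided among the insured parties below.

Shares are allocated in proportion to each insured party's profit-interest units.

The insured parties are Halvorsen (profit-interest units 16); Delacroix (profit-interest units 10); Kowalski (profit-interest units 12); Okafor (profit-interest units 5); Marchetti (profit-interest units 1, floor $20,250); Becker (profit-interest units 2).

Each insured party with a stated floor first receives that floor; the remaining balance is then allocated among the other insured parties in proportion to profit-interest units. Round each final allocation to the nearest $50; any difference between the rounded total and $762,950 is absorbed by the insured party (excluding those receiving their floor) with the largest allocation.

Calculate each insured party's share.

Halvorsen: $264,100; Delacroix: $165,050; Kowalski: $198,050; Okafor: $82,500; Marchetti: $20,250; Becker: $33,000

Fund the minimums — Marchetti $20,250. Residual $742,700.
Residual split over remaining profit-interest units 45: Halvorsen 264,071.11 → $264,050; Delacroix 165,044.44 → $165,050; Kowalski 198,053.33 → $198,050; Okafor 82,522.22 → $82,500; Becker 33,008.89 → $33,000.
Rounding difference +$50 applied to Halvorsen → $264,100.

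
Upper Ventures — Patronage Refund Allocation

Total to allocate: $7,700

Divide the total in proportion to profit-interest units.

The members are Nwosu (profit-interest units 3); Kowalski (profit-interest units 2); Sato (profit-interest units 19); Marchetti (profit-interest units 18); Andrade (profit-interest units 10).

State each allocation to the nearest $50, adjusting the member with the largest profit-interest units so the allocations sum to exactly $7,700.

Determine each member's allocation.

Nwosu: $450; Kowalski: $300; Sato: $2,800; Marchetti: $2,650; Andrade: $1,500

Combined profit-interest units = 3 + 2 + 19 + 18 + 10 = 52.
Pro-rata amounts: Nwosu 444.23; Kowalski 296.15; Sato 2,813.46; Marchetti 2,665.38; Andrade 1,480.77.
Rounded to nearest $50: Nwosu $450; Kowalski $300; Sato $2,800; Marchetti $2,650; Andrade $1,500. Sum = $7,700.
No rounding difference to absorb.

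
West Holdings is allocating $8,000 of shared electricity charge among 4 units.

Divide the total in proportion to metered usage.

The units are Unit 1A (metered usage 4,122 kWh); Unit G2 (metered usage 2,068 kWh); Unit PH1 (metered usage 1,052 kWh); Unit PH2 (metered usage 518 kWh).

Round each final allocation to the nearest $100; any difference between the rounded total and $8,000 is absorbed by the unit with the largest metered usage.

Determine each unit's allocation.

Unit 1A: $4,300 | Unit G2: $2,100 | Unit PH1: $1,100 | Unit PH2: $500

Total metered usage = 7,760.
Pro-rata amounts: Unit 1A 4,122/7,760 × $8,000 = 4,249.48; Unit G2 2,068/7,760 × $8,000 = 2,131.96; Unit PH1 1,052/7,760 × $8,000 = 1,084.54; Unit PH2 518/7,760 × $8,000 = 534.02.
At nearest $100: Unit 1A $4,200; Unit G2 $2,100; Unit PH1 $1,100; Unit PH2 $500. Sum = $7,900.
Difference $8,000 − $7,900 = +$100 applied to largest metered usage (Unit 1A): Unit 1A becomes $4,300.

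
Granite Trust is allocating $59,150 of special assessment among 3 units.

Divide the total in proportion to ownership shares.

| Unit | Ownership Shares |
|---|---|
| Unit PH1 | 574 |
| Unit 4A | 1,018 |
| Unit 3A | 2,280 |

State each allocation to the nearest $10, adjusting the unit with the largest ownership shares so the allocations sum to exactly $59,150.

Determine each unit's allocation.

Unit PH1: $8,770 · Unit 4A: $15,550 · Unit 3A: $34,830

Combined ownership shares = 574 + 1,018 + 2,280 = 3,872.
Pro-rata amounts: Unit PH1 8,768.62; Unit 4A 15,551.32; Unit 3A 34,830.06.
At nearest $10: Unit PH1 $8,770; Unit 4A $15,550; Unit 3A $34,830. Sum = $59,150.
No rounding difference to absorb.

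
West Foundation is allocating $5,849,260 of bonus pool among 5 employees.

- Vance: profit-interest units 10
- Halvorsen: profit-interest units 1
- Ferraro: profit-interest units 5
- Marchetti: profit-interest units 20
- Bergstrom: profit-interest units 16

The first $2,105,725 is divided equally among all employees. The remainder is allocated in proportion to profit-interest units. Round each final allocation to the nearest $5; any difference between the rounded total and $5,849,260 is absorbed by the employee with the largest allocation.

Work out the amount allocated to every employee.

First tranche $2,105,725 split equally: $421,145 each.
Remainder $3,743,535 by profit-interest units (total 52): Vance 719,910.58 → $719,910; Halvorsen 71,991.06 → $71,990; Ferraro 359,955.29 → $359,955; Marchetti 1,439,821.15 → $1,439,820; Bergstrom 1,151,856.92 → $1,151,855.
Rounding difference +$5 on remainder applied to Marchetti.
Totals: Vance $421,145 + $719,910 = $1,141,055; Halvorsen $421,145 + $71,990 = $493,135; Ferraro $421,145 + $359,955 = $781,100; Marchetti $421,145 + $1,439,825 = $1,860,970; Bergstrom $421,145 + $1,151,855 = $1,573,000.

Vance: $1,141,055; Halvorsen: $493,135; Ferraro: $781,100; Marchetti: $1,860,970; Bergstrom: $1,573,000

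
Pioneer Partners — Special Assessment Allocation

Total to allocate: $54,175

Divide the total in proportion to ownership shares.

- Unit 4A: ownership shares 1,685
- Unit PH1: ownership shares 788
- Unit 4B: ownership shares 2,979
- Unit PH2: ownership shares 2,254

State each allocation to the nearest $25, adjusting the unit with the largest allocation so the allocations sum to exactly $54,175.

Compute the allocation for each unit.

Ownership shares total: 7,706.
Unrounded shares: Unit 4A 1,685/7,706 × $54,175 = 11,845.95; Unit PH1 788/7,706 × $54,175 = 5,539.83; Unit 4B 2,979/7,706 × $54,175 = 20,943.07; Unit PH2 2,254/7,706 × $54,175 = 15,846.15.
At nearest $25: Unit 4A $11,850; Unit PH1 $5,550; Unit 4B $20,950; Unit PH2 $15,850. Sum = $54,200.
Difference $54,175 − $54,200 = −$25 applied to largest allocation (Unit 4B): Unit 4B becomes $20,925.

Unit 4A: $11,850 | Unit PH1: $5,550 | Unit 4B: $20,925 | Unit PH2: $15,850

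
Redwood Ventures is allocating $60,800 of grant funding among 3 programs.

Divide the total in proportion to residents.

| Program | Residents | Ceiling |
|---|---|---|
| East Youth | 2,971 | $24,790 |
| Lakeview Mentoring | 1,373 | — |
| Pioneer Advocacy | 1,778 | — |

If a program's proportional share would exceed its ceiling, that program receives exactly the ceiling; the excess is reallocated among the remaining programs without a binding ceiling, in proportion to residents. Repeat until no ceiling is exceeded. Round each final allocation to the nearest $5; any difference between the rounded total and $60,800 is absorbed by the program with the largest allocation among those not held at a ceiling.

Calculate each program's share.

Residents total: 6,122.
Unconstrained shares: East Youth 29,506.17; Lakeview Mentoring 13,635.81; Pioneer Advocacy 17,658.02.
Cap binds for East Youth ($24,790); remaining pool $36,010 reallocated over remaining residents 3,151.
Remaining shares: Lakeview Mentoring 15,690.81 → $15,690; Pioneer Advocacy 20,319.19 → $20,320.

East Youth: $24,790; Lakeview Mentoring: $15,690; Pioneer Advocacy: $20,320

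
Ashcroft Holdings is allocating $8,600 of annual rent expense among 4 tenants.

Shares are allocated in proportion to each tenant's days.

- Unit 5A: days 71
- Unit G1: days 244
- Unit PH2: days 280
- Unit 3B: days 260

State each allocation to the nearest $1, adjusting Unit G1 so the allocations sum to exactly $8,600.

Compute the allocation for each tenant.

Days total: 855.
Proportional shares: Unit 5A 71/855 × $8,600 = 714.15; Unit G1 244/855 × $8,600 = 2,454.27; Unit PH2 280/855 × $8,600 = 2,816.37; Unit 3B 260/855 × $8,600 = 2,615.20.
Rounded to nearest $1: Unit 5A $714; Unit G1 $2,454; Unit PH2 $2,816; Unit 3B $2,615. Sum = $8,599.
Difference $8,600 − $8,599 = +$1 applied to Unit G1: Unit G1 becomes $2,455.

Unit 5A: $714 · Unit G1: $2,455 · Unit PH2: $2,816 · Unit 3B: $2,615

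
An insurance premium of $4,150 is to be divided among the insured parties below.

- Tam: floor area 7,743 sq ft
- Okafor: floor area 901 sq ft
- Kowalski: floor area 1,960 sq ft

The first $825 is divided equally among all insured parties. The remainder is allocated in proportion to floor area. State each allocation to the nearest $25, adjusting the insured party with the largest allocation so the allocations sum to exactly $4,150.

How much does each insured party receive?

First tranche $825 split equally: $275 each.
Remainder $3,325 by floor area (total 10,604): Tam 2,427.90 → $2,425; Okafor 282.52 → $275; Kowalski 614.58 → $625.
Totals: Tam $275 + $2,425 = $2,700; Okafor $275 + $275 = $550; Kowalski $275 + $625 = $900.

Tam: $2,700; Okafor: $550; Kowalski: $900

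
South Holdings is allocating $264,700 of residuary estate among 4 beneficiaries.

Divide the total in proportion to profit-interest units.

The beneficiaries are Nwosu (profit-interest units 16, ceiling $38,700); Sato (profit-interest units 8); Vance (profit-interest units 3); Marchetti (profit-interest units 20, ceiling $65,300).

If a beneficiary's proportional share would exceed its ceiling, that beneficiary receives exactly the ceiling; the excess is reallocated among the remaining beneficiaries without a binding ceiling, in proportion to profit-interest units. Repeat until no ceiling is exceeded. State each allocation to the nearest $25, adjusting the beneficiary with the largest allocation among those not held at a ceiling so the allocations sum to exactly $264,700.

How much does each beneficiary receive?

Combined profit-interest units = 47.
Proportional shares (ignoring caps): Nwosu 90,110.64; Sato 45,055.32; Vance 16,895.74; Marchetti 112,638.30.
Cap binds for Nwosu ($38,700), Marchetti ($65,300); balance $160,700 reallocated over remaining profit-interest units 11.
Redistributed shares: Sato 116,872.73 → $116,875; Vance 43,827.27 → $43,825.

Nwosu: $38,700 · Sato: $116,875 · Vance: $43,825 · Marchetti: $65,300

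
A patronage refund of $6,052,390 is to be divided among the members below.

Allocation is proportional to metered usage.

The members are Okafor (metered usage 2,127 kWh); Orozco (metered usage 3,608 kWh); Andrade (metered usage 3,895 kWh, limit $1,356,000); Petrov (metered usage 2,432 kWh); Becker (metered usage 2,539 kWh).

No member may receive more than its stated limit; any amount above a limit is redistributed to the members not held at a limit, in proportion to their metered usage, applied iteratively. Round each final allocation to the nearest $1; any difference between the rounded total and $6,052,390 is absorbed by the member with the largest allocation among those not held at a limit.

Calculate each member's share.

Okafor: $933,049 | Orozco: $1,582,717 | Andrade: $1,356,000 | Petrov: $1,066,843 | Becker: $1,113,781

Total metered usage = 14,601.
Proportional shares (ignoring caps): Okafor 881,681.63; Orozco 1,495,584.08; Andrade 1,614,550.99; Petrov 1,008,109.89; Becker 1,052,463.41.
Cap binds for Andrade ($1,356,000); remaining pool $4,696,390 reallocated over remaining metered usage 10,706.
Remaining shares: Okafor 933,048.90 → $933,049; Orozco 1,582,717.65 → $1,582,718; Petrov 1,066,842.94 → $1,066,843; Becker 1,113,780.52 → $1,113,781.
Rounding difference −$1 applied to Orozco → $1,582,717.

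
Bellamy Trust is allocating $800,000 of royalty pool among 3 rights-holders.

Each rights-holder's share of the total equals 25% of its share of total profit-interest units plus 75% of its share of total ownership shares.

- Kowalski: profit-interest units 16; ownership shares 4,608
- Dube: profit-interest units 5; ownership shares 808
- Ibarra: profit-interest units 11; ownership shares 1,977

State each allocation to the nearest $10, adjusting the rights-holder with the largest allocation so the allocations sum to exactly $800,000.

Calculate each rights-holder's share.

Kowalski: $473,970; Dube: $96,830; Ibarra: $229,200

Totals — profit-interest units 32, ownership shares 7,393.
Combined weights (25% profit-interest units + 75% ownership shares): Kowalski 0.5925; Dube 0.1210; Ibarra 0.2865.
Raw shares: Kowalski 473,975.38; Dube 96,825.54; Ibarra 229,199.07.
At nearest $10: Kowalski $473,980; Dube $96,830; Ibarra $229,200. Sum = $800,010.
Difference $800,000 − $800,010 = −$10 applied to largest allocation (Kowalski): Kowalski becomes $473,970.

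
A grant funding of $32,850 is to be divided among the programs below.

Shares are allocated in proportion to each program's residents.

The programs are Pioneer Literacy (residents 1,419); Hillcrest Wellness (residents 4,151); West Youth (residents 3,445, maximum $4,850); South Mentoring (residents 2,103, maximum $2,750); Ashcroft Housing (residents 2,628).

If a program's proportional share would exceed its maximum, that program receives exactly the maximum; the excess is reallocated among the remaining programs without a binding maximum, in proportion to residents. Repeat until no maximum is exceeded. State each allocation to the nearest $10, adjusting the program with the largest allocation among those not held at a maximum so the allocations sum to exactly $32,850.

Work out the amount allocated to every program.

Pioneer Literacy: $4,370; Hillcrest Wellness: $12,790; West Youth: $4,850; South Mentoring: $2,750; Ashcroft Housing: $8,090

Total residents = 13,746.
Unconstrained shares: Pioneer Literacy 3,391.11; Hillcrest Wellness 9,920.00; West Youth 8,232.81; South Mentoring 5,025.72; Ashcroft Housing 6,280.36.
Held at cap: West Youth ($4,850), South Mentoring ($2,750); balance $25,250 reallocated over remaining residents 8,198.
Redistributed shares: Pioneer Literacy 4,370.55 → $4,370; Hillcrest Wellness 12,785.16 → $12,790; Ashcroft Housing 8,094.29 → $8,090.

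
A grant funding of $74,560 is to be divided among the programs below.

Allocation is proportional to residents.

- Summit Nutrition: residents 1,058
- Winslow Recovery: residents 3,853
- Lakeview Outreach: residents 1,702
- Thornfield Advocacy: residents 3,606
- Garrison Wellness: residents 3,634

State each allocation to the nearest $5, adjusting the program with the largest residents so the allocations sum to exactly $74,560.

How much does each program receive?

Summit Nutrition: $5,695 | Winslow Recovery: $20,735 | Lakeview Outreach: $9,160 | Thornfield Advocacy: $19,410 | Garrison Wellness: $19,560

Combined residents = 13,853.
Proportional shares: Summit Nutrition 1,058/13,853 × $74,560 = 5,694.40; Winslow Recovery 3,853/13,853 × $74,560 = 20,737.72; Lakeview Outreach 1,702/13,853 × $74,560 = 9,160.55; Thornfield Advocacy 3,606/13,853 × $74,560 = 19,408.31; Garrison Wellness 3,634/13,853 × $74,560 = 19,559.02.
After rounding ($5): Summit Nutrition $5,695; Winslow Recovery $20,740; Lakeview Outreach $9,160; Thornfield Advocacy $19,410; Garrison Wellness $19,560. Sum = $74,565.
Difference $74,560 − $74,565 = −$5 applied to largest residents (Winslow Recovery): Winslow Recovery becomes $20,735.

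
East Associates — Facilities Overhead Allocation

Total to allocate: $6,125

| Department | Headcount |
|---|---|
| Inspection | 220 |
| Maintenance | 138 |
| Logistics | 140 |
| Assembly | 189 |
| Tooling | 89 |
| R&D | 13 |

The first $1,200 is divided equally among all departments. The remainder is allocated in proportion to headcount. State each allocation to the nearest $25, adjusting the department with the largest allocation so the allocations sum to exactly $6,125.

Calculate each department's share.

Inspection: $1,600 | Maintenance: $1,050 | Logistics: $1,075 | Assembly: $1,375 | Tooling: $750 | R&D: $275

$1,200 shared equally gives $200 per department.
Remainder $4,925 by headcount (total 789): Inspection 1,373.26 → $1,375; Maintenance 861.41 → $850; Logistics 873.89 → $875; Assembly 1,179.75 → $1,175; Tooling 555.54 → $550; R&D 81.15 → $75.
Rounding difference +$25 on remainder applied to Inspection.
Totals: Inspection $200 + $1,400 = $1,600; Maintenance $200 + $850 = $1,050; Logistics $200 + $875 = $1,075; Assembly $200 + $1,175 = $1,375; Tooling $200 + $550 = $750; R&D $200 + $75 = $275.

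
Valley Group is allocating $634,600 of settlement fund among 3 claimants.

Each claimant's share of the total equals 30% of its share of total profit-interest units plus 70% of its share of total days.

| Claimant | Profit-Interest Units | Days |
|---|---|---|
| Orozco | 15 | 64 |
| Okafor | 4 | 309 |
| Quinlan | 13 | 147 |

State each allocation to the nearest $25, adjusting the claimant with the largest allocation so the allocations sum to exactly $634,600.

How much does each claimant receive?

Orozco: $143,925 · Okafor: $287,750 · Quinlan: $202,925

Totals — profit-interest units 32, days 520.
Composite weights (30% profit-interest units + 70% days): Orozco 0.2268; Okafor 0.4535; Quinlan 0.3198.
Pro-rata amounts: Orozco 143,913.86; Okafor 287,766.69; Quinlan 202,919.45.
After rounding ($25): Orozco $143,925; Okafor $287,775; Quinlan $202,925. Sum = $634,625.
Difference $634,600 − $634,625 = −$25 applied to largest allocation (Okafor): Okafor becomes $287,750.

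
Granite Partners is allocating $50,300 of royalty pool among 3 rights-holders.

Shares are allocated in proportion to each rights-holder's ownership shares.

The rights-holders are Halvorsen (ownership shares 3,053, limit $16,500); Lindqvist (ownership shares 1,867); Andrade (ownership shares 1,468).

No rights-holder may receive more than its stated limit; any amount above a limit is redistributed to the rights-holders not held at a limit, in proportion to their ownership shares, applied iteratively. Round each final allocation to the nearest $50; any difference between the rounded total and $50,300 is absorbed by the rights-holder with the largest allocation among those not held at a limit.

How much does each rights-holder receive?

Combined ownership shares = 6,388.
Unconstrained shares: Halvorsen 24,039.75; Lindqvist 14,701.02; Andrade 11,559.24.
Capped: Halvorsen ($16,500); balance $33,800 reallocated over remaining ownership shares 3,335.
Remaining shares: Lindqvist 18,921.92 → $18,900; Andrade 14,878.08 → $14,900.

Halvorsen: $16,500; Lindqvist: $18,900; Andrade: $14,900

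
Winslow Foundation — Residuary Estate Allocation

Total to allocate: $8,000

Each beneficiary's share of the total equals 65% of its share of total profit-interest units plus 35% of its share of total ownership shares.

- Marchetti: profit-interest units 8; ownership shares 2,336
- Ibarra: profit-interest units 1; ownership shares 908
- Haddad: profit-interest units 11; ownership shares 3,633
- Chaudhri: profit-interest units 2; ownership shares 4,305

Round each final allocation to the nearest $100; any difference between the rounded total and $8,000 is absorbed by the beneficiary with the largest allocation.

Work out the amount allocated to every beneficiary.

Totals — profit-interest units 22, ownership shares 11,182.
Combined weights (65% profit-interest units + 35% ownership shares): Marchetti 0.3095; Ibarra 0.0580; Haddad 0.4387; Chaudhri 0.1938.
Raw shares: Marchetti 2,475.85; Ibarra 463.73; Haddad 3,509.71; Chaudhri 1,550.71.
At nearest $100: Marchetti $2,500; Ibarra $500; Haddad $3,500; Chaudhri $1,600. Sum = $8,100.
Difference $8,000 − $8,100 = −$100 applied to largest allocation (Haddad): Haddad becomes $3,400.

Marchetti: $2,500 | Ibarra: $500 | Haddad: $3,400 | Chaudhri: $1,600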